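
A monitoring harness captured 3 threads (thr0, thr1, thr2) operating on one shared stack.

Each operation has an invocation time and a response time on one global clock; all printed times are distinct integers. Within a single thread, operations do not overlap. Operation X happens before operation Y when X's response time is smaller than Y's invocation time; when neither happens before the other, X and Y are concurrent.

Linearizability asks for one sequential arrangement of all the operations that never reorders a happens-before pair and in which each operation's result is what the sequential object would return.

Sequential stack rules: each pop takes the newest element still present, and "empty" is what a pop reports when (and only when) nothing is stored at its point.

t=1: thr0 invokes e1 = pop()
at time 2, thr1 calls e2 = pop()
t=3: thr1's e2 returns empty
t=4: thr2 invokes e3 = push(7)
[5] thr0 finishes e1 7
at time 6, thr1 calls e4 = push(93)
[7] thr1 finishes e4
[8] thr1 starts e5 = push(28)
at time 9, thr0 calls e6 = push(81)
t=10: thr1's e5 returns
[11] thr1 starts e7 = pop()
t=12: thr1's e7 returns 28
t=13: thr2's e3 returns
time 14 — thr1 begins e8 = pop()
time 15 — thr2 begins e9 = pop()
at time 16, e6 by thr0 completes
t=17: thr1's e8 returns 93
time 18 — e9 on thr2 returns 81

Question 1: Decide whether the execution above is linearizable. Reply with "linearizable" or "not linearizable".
witness order: e2, e3, e1, e4, e5, e7, e6, e9, e8
after step 1 (e2 pop() → empty): stack <>
after step 2 (e3 push(7)): stack <7>
after step 3 (e1 pop() → 7): stack <>
after step 4 (e4 push(93)): stack <93>
after step 5 (e5 push(28)): stack <93,28>
after step 6 (e7 pop() → 28): stack <93>
after step 7 (e6 push(81)): stack <93,81>
after step 8 (e9 pop() → 81): stack <93>
after step 9 (e8 pop() → 93): stack <>

linearizable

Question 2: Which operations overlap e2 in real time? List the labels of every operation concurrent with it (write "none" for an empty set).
Answer: e1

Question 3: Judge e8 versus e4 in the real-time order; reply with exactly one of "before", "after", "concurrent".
Answer: after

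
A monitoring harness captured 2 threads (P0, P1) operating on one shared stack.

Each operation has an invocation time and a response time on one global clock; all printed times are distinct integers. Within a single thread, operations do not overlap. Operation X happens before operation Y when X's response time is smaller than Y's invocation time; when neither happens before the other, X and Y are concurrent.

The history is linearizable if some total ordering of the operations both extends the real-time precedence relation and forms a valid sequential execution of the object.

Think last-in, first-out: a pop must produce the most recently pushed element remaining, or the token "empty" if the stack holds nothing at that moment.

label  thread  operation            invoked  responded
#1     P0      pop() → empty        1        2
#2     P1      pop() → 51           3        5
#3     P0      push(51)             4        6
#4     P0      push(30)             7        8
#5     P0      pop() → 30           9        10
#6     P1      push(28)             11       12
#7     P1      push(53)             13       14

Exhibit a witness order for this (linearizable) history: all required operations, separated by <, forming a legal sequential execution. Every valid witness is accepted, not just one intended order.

step 1: #1 pop() → empty — stack <>
step 2: #3 push(51) — stack <51>
step 3: #2 pop() → 51 — stack <>
step 4: #4 push(30) — stack <30>
step 5: #5 pop() → 30 — stack <>
step 6: #6 push(28) — stack <28>
step 7: #7 push(53) — stack <28,53>

#1 < #3 < #2 < #4 < #5 < #6 < #7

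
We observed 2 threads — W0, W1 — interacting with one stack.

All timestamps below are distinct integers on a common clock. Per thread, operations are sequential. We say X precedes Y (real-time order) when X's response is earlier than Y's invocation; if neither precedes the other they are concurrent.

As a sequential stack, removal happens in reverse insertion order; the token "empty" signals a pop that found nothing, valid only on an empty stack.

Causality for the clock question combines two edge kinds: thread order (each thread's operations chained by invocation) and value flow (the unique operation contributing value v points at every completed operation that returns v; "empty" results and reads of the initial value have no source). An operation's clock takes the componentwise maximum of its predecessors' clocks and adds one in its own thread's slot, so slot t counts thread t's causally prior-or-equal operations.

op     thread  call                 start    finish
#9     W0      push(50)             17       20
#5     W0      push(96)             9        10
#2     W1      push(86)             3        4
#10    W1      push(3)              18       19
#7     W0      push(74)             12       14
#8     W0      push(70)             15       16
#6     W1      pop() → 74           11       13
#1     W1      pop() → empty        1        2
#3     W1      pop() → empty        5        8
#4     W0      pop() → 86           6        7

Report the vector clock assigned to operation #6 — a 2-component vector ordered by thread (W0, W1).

#1, invoked 1, has no incoming edges; only W1's bump applies → (0, 1)
VC(#2, invoked at 3): max of VC(#1)=(0, 1), then +1 on thread W1 → (0, 2)
VC(#3, invoked at 5): max of VC(#2)=(0, 2), then +1 on thread W1 → (0, 3)
VC(#4, invoked at 6): max of VC(#2)=(0, 2), then +1 on thread W0 → (1, 2)
VC(#5, invoked at 9): max of VC(#4)=(1, 2), then +1 on thread W0 → (2, 2)
VC(#7, invoked at 12): max of VC(#5)=(2, 2), then +1 on thread W0 → (3, 2)
VC(#8, invoked at 15): max of VC(#7)=(3, 2), then +1 on thread W0 → (4, 2)
VC(#6, invoked at 11): max of VC(#3)=(0, 3), VC(#7)=(3, 2), then +1 on thread W1 → (3, 4)
VC(#9, invoked at 17): max of VC(#8)=(4, 2), then +1 on thread W0 → (5, 2)
VC(#10, invoked at 18): max of VC(#6)=(3, 4), then +1 on thread W1 → (3, 5)
target: VC(#6) = (3, 4)

(3, 4)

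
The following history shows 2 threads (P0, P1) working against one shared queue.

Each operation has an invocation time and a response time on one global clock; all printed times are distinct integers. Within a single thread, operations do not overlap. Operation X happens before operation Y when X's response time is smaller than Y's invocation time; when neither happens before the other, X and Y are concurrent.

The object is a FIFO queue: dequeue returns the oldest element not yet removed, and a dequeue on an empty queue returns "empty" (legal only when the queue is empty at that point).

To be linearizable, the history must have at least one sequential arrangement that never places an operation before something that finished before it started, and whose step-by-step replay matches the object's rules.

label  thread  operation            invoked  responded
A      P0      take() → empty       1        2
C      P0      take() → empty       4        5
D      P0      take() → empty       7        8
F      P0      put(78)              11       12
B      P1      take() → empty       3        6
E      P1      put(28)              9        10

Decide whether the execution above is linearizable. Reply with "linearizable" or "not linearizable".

linearizable

witness order: A, B, C, D, E, F
1. A take() → empty, leaving queue <>
2. B take() → empty, leaving queue <>
3. C take() → empty, leaving queue <>
4. D take() → empty, leaving queue <>
5. E put(28), leaving queue <28>
6. F put(78), leaving queue <28,78>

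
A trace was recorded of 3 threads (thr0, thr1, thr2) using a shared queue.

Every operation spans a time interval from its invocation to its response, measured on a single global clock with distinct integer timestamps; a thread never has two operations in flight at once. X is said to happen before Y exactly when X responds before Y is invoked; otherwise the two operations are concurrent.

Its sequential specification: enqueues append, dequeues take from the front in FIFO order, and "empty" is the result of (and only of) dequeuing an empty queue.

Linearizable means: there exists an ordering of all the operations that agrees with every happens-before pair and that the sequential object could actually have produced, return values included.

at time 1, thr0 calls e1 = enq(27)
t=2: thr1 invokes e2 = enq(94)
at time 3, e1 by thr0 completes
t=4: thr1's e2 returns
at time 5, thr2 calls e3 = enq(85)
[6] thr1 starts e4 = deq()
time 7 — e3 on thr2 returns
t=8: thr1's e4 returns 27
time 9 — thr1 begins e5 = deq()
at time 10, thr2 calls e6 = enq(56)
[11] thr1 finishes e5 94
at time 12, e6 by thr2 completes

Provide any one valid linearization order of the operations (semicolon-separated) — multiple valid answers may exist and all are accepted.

e1; e2; e3; e4; e5; e6

1. e1 enq(27), leaving queue <27>
2. e2 enq(94), leaving queue <27,94>
3. e3 enq(85), leaving queue <27,94,85>
4. e4 deq() → 27, leaving queue <94,85>
5. e5 deq() → 94, leaving queue <85>
6. e6 enq(56), leaving queue <85,56>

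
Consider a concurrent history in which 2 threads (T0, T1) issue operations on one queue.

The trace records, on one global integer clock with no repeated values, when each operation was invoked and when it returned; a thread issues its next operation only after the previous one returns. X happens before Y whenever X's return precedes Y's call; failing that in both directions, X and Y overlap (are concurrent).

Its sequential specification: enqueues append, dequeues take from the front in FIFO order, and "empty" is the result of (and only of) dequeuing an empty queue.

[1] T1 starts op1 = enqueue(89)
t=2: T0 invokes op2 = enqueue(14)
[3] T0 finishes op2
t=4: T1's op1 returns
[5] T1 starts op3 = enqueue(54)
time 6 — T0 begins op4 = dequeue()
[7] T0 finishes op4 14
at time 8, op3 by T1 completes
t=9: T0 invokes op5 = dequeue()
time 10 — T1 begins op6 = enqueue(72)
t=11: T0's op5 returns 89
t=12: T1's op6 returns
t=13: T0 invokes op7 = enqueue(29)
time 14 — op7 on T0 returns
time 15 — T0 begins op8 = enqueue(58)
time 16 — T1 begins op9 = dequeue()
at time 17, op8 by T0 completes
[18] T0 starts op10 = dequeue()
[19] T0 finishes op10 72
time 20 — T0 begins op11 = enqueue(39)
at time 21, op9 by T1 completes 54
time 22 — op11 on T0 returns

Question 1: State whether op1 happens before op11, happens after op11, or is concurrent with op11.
Answer: before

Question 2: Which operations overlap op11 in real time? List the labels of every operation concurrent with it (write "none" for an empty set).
Answer: op9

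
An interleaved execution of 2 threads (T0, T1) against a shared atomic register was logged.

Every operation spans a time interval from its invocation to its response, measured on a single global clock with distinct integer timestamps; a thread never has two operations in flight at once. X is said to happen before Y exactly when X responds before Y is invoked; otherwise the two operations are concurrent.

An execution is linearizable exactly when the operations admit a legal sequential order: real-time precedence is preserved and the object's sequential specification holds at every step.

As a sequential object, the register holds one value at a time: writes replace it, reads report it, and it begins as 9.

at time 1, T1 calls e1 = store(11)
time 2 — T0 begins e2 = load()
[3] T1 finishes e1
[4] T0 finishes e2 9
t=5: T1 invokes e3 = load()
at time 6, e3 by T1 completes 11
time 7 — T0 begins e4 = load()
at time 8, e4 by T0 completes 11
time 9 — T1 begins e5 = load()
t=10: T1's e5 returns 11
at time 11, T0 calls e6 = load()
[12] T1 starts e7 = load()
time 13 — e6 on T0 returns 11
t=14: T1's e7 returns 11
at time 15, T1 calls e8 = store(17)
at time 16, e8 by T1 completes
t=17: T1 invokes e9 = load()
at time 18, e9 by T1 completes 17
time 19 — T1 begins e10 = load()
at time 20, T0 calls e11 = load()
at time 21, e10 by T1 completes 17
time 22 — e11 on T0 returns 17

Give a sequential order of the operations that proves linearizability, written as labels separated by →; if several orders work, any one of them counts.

e2 → e1 → e3 → e4 → e5 → e6 → e7 → e8 → e9 → e10 → e11

1. e2 load() → 9, leaving value 9
2. e1 store(11), leaving value 11
3. e3 load() → 11, leaving value 11
4. e4 load() → 11, leaving value 11
5. e5 load() → 11, leaving value 11
6. e6 load() → 11, leaving value 11
7. e7 load() → 11, leaving value 11
8. e8 store(17), leaving value 17
9. e9 load() → 17, leaving value 17
10. e10 load() → 17, leaving value 17
11. e11 load() → 17, leaving value 17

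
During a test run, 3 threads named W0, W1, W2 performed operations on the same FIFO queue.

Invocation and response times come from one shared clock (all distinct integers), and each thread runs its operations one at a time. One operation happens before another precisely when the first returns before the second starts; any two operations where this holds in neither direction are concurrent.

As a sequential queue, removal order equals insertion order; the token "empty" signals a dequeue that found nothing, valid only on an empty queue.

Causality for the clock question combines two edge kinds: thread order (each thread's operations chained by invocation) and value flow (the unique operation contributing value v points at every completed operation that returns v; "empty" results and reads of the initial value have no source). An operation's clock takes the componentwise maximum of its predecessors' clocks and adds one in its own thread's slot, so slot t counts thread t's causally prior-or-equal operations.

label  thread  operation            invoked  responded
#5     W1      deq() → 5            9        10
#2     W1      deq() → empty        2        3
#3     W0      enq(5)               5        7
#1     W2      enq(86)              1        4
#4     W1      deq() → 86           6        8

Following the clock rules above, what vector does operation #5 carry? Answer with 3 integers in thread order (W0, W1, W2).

#1, invoked 1, has no incoming edges; only W2's bump applies → (0, 0, 1)
#2, invoked 2, has no incoming edges; only W1's bump applies → (0, 1, 0)
#3, invoked 5, has no incoming edges; only W0's bump applies → (1, 0, 0)
#4 (invocation 6): componentwise max over VC(#1)=(0, 0, 1), VC(#2)=(0, 1, 0), +1 at W1, giving (0, 2, 1)
#5 (invocation 9): componentwise max over VC(#3)=(1, 0, 0), VC(#4)=(0, 2, 1), +1 at W1, giving (1, 3, 1)
target: VC(#5) = (1, 3, 1)

(1, 3, 1)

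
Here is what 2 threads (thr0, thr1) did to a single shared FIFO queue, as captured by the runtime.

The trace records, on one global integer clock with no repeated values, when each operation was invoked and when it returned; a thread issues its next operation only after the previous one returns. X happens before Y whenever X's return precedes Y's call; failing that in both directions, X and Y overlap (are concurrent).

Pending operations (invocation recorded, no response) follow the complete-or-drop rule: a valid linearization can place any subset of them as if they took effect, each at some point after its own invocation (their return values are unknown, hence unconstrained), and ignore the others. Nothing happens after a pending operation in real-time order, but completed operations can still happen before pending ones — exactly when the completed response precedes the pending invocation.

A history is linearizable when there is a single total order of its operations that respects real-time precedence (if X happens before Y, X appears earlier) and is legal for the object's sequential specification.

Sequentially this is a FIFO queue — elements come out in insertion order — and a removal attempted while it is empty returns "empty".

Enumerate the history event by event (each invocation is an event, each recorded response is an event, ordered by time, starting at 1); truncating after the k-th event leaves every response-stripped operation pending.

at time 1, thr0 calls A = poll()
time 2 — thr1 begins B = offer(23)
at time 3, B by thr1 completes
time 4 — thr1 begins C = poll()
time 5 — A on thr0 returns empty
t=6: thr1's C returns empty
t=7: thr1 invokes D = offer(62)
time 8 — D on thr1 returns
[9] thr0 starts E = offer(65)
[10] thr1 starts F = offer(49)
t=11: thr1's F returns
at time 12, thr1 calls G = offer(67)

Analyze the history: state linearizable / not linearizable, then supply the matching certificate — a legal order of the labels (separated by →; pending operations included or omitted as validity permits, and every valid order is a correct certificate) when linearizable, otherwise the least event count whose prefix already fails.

the violation lands at event 6, C's response at time 6: events 1..5 linearize, events 1..6 do not
3 orders of the 3 completed FIFO queue ops respect real time; none is legal
e.g. A, B, C: illegal at step 3, since C poll() → empty cannot apply there
e.g. B, A, C: illegal at step 2, since A poll() → empty cannot apply there

not linearizable — minimal violating prefix: 6 events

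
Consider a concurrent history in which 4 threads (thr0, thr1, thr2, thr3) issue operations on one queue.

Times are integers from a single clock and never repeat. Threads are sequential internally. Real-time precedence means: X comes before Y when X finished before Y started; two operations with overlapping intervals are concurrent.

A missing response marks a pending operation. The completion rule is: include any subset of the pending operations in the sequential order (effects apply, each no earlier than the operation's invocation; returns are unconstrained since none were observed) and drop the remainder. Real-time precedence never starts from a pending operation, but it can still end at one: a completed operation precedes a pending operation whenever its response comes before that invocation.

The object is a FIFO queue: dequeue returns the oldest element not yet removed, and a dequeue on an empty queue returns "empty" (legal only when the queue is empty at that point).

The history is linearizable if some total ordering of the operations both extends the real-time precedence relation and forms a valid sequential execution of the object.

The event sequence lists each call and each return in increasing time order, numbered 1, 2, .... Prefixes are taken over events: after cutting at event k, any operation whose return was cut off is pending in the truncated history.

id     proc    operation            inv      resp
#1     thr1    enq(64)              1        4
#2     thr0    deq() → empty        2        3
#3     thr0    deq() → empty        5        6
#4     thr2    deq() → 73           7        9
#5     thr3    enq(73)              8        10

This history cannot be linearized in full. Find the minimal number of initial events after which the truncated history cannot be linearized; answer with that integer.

events 1..5 are linearizable; a witness order is #2, #1:
step 1: #2 deq() → empty — queue <>
step 2: #1 enq(64) — queue <64>
with event 6 included (#3 responding at time 6), all real-time-consistent orders fail
one such order, #1, #2, #3, breaks at step 2 where #2 deq() → empty is illegal
one such order, #2, #1, #3, breaks at step 3 where #3 deq() → empty is illegal

6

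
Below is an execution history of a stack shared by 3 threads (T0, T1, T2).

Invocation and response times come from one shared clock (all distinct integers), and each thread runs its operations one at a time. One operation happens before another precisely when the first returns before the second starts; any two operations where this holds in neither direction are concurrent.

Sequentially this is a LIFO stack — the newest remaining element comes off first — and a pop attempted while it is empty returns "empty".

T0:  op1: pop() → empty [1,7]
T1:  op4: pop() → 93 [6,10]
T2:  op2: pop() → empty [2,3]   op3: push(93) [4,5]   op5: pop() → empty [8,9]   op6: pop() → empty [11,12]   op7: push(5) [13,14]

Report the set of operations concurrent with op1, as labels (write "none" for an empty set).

op2, op3, op4

overlap test against op1 [1,7]: concurrent iff the interval meets 1..7
op2 [2,3]: concurrent
op3 [4,5]: concurrent
op4 [6,10]: concurrent
op5 [8,9]: after
op6 [11,12]: after
op7 [13,14]: after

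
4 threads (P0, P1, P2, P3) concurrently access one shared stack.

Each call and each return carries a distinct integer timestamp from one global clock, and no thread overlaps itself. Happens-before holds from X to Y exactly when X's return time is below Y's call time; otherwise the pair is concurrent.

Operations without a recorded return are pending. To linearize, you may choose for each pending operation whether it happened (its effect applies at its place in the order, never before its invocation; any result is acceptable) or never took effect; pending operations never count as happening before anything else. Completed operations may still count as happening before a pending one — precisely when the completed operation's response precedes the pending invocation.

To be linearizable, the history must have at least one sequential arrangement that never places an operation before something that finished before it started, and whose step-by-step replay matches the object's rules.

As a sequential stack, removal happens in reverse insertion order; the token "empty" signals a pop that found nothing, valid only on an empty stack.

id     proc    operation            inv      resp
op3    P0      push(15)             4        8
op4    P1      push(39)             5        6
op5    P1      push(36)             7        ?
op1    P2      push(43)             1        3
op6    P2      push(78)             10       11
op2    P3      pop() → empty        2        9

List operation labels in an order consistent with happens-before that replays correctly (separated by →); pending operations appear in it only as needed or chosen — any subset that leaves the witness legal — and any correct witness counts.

op2 → op1 → op3 → op4 → op5 → op6

after step 1 (op2 pop() → empty): stack <>
after step 2 (op1 push(43)): stack <43>
after step 3 (op3 push(15)): stack <43,15>
after step 4 (op4 push(39)): stack <43,15,39>
after step 5 (op5 push(36) (pending, included)): stack <43,15,39,36>
after step 6 (op6 push(78)): stack <43,15,39,36,78>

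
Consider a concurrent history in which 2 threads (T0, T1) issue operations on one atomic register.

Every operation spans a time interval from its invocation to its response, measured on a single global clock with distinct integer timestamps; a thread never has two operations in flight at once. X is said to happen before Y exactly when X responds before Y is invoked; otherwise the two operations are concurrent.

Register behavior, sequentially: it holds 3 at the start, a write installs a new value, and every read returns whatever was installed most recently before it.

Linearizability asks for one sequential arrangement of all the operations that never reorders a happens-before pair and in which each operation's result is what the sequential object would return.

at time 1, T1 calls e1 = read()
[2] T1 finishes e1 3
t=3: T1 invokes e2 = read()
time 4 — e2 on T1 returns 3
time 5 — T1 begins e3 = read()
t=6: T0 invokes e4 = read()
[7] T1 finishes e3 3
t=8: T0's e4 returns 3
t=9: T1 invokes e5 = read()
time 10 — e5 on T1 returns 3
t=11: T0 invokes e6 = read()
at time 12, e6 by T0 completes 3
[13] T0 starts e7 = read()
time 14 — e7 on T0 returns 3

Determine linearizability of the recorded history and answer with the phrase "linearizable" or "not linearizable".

linearizable

one valid linearization: e1, e2, e3, e4, e5, e6, e7
1. e1 read() → 3, leaving value 3
2. e2 read() → 3, leaving value 3
3. e3 read() → 3, leaving value 3
4. e4 read() → 3, leaving value 3
5. e5 read() → 3, leaving value 3
6. e6 read() → 3, leaving value 3
7. e7 read() → 3, leaving value 3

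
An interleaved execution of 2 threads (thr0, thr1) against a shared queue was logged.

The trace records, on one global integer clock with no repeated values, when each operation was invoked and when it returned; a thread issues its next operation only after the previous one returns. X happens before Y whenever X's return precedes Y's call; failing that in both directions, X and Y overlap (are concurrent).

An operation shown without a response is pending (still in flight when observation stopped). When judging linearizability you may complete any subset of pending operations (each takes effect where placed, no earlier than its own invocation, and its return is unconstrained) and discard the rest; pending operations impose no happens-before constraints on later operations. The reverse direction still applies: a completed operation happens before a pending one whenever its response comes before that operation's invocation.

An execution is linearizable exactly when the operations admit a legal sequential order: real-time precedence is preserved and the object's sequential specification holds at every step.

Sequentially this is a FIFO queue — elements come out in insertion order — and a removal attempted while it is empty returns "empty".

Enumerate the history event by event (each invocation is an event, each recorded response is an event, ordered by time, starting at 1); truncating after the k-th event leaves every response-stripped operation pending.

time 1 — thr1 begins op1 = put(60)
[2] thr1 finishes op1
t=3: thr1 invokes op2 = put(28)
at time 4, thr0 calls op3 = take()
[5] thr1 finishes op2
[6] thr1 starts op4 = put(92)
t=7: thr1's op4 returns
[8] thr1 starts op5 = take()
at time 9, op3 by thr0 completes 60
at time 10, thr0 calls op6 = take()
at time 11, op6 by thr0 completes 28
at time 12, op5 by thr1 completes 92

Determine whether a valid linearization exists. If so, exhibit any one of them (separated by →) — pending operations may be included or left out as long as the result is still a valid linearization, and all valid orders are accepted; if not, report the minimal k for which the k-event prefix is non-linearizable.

linearizable — witness: op1 → op2 → op3 → op4 → op6 → op5

step 1: op1 put(60) — queue <60>
step 2: op2 put(28) — queue <60,28>
step 3: op3 take() → 60 — queue <28>
step 4: op4 put(92) — queue <28,92>
step 5: op6 take() → 28 — queue <92>
step 6: op5 take() → 92 — queue <>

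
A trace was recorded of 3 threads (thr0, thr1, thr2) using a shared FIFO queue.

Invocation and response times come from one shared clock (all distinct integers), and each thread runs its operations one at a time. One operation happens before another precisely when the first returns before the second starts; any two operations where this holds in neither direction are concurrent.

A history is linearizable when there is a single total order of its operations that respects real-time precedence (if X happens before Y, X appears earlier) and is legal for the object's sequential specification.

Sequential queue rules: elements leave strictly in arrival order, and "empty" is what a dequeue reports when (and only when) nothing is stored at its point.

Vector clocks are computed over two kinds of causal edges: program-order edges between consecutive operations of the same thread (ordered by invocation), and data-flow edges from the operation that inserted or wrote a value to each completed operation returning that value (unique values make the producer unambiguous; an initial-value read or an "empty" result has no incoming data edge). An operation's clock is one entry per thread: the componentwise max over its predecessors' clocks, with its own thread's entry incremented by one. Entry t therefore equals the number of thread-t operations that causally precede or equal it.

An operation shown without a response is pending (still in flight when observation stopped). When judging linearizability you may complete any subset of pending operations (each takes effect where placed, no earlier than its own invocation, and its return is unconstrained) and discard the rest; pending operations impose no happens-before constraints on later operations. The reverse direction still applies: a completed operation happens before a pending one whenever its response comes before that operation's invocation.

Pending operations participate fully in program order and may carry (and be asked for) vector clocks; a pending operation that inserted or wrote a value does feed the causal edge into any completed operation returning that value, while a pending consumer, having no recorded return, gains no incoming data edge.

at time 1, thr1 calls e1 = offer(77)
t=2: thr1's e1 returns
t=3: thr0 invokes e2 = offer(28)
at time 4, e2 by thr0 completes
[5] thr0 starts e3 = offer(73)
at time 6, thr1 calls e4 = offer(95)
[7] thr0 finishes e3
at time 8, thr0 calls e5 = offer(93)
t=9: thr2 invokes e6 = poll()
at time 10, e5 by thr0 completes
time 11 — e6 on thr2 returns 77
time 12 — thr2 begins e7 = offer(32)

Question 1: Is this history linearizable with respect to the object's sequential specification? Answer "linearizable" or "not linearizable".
linearizable

a witness: e1, e2, e3, e4, e5, e6
after step 1 (e1 offer(77)): queue <77>
after step 2 (e2 offer(28)): queue <77,28>
after step 3 (e3 offer(73)): queue <77,28,73>
after step 4 (e4 offer(95) (pending, included)): queue <77,28,73,95>
after step 5 (e5 offer(93)): queue <77,28,73,95,93>
after step 6 (e6 poll() → 77): queue <28,73,95,93>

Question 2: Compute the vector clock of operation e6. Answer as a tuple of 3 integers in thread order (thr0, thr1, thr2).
Answer: (0, 1, 1)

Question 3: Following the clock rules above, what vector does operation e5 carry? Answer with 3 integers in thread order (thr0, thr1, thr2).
Answer: (3, 0, 0)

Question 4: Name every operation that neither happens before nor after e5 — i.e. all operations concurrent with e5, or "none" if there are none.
Answer: e4, e6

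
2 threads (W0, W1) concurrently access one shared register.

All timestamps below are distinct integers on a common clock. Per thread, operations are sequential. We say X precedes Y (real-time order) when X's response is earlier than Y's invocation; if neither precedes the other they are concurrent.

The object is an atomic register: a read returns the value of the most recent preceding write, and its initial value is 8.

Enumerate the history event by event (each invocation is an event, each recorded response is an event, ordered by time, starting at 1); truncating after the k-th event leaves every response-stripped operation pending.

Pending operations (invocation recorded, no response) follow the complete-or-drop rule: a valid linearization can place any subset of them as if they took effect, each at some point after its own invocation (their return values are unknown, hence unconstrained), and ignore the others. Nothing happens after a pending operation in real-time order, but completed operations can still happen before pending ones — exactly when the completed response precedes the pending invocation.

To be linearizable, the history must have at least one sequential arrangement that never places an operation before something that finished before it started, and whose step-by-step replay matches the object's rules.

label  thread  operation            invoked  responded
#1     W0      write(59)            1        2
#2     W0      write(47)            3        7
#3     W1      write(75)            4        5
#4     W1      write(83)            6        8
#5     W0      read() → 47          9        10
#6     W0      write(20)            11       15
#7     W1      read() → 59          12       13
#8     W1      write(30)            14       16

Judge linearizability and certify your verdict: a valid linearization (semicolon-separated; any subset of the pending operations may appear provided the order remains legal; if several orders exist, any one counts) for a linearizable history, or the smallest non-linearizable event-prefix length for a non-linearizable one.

through event 12 a valid linearization exists; event 13 (#7 responding at time 13) ends that
checked exhaustively: 3 real-time-consistent orders of 6 completed operations, zero legal register replays
including or dropping the 1 pending operation (#6) in any combination fails
for example #1, #2, #3, #4, #5, #7 (pending dropped) fails at step 5: #5 read() → 47 is not legal there
for example #1, #3, #2, #4, #5, #7 (pending dropped) fails at step 5: #5 read() → 47 is not legal there

not linearizable — minimal violating prefix: 13 events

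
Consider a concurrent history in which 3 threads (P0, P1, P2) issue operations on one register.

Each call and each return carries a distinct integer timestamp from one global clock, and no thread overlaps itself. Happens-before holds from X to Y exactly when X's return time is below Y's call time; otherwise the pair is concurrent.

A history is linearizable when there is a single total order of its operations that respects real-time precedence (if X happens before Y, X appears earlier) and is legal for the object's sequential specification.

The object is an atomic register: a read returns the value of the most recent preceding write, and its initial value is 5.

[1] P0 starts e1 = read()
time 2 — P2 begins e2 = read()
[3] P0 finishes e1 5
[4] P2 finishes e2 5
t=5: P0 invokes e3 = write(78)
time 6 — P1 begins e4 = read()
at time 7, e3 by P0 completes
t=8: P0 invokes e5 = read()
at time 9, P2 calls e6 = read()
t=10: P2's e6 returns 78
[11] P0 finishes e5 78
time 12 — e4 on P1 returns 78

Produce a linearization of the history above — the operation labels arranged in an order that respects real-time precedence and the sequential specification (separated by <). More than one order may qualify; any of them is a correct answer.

step 1: e1 read() → 5 — value 5
step 2: e2 read() → 5 — value 5
step 3: e3 write(78) — value 78
step 4: e4 read() → 78 — value 78
step 5: e5 read() → 78 — value 78
step 6: e6 read() → 78 — value 78

e1 < e2 < e3 < e4 < e5 < e6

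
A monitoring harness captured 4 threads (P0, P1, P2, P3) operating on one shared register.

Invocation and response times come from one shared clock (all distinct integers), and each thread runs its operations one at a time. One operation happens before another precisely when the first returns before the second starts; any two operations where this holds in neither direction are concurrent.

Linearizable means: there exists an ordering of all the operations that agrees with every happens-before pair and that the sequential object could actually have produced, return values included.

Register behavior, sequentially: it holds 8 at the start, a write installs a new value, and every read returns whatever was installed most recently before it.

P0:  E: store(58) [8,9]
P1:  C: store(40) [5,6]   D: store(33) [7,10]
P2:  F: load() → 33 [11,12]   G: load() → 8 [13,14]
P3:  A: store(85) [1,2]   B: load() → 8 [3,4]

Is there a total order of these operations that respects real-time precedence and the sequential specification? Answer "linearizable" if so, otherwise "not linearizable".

prefix check: 1..3 passes, 1..4 fails once B's time-4 response joins
a single order respects real time; the 2 completed register operations fail replay along it
one such order, A, B, breaks at step 2 where B load() → 8 is illegal

not linearizable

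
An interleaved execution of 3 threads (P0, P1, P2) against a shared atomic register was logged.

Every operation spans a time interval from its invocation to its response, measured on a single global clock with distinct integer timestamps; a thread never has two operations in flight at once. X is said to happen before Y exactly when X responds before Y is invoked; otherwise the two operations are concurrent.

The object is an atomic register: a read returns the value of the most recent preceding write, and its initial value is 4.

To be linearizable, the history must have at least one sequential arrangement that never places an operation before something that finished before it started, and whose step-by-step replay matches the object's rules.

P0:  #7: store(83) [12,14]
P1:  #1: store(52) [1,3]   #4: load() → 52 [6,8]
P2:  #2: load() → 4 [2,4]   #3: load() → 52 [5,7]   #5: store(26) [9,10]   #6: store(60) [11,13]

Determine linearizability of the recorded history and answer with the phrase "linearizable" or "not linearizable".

witness order: #2, #1, #3, #4, #5, #6, #7
after step 1 (#2 load() → 4): value 4
after step 2 (#1 store(52)): value 52
after step 3 (#3 load() → 52): value 52
after step 4 (#4 load() → 52): value 52
after step 5 (#5 store(26)): value 26
after step 6 (#6 store(60)): value 60
after step 7 (#7 store(83)): value 83

linearizable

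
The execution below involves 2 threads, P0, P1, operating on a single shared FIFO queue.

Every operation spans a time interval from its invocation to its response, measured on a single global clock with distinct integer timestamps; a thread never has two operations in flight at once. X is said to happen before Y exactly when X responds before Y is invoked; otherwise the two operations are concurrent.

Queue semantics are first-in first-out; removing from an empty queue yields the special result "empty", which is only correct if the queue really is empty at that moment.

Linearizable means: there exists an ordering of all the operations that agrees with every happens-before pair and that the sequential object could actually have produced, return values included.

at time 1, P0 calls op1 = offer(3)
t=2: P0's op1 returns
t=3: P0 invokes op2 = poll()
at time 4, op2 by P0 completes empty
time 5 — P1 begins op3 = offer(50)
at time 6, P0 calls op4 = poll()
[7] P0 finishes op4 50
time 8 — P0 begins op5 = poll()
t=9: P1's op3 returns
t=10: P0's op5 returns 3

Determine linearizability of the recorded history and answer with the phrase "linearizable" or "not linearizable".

not linearizable

cut after 3 events: linearizable; cut after 4 events (op2 responds, time 4): not linearizable
exactly one order of the 2 completed ops respects real time; the FIFO queue replay fails
e.g. op1, op2: illegal at step 2, since op2 poll() → empty cannot apply there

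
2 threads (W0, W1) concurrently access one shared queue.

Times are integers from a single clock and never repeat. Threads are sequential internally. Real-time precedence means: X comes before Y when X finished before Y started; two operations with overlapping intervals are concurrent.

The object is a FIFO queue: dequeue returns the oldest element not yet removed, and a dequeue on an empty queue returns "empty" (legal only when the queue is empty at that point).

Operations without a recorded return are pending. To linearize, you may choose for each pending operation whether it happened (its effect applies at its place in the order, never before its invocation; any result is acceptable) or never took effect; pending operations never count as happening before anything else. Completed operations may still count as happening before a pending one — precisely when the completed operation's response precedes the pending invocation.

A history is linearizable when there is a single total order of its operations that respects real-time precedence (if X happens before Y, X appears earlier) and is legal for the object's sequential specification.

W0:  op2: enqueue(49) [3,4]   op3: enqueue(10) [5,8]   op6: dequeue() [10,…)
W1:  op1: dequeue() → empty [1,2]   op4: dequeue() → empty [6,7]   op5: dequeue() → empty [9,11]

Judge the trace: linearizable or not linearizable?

cut after 6 events: linearizable; cut after 7 events (op4 responds, time 7): not linearizable
a single order respects real time; the 3 completed queue operations fail replay along it
no completion choice of the 1 pending operation (op3) rescues it — every subset was tried
sample order op1, op2, op4 (pending dropped) stalls at step 3 — op4 dequeue() → empty has no legal effect

not linearizable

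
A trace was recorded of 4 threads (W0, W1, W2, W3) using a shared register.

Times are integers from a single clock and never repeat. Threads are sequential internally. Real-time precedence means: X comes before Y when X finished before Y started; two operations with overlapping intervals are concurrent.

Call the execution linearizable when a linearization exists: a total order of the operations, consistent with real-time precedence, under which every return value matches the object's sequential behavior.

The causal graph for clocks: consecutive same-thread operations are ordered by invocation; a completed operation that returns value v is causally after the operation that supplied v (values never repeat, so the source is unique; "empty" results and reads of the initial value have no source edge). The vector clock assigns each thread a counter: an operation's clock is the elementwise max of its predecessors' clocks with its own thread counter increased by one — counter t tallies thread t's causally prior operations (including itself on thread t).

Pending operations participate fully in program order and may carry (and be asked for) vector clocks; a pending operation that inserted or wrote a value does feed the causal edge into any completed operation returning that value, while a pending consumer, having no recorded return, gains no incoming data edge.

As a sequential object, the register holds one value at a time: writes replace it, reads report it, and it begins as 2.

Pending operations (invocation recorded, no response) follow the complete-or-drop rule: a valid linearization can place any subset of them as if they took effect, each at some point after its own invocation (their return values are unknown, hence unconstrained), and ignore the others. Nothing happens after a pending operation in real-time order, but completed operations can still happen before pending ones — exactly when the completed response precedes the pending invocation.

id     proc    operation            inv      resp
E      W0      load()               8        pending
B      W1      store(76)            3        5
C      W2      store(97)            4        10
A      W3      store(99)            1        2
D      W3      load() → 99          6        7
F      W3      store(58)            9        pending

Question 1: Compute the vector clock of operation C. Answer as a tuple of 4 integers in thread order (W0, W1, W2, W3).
Answer: (0, 0, 1, 0)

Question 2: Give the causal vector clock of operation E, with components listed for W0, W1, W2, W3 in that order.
Answer: (1, 0, 0, 0)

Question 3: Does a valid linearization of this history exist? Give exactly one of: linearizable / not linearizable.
events 1..6 are fine; event 7 — the response of D at time 7 — makes the prefix non-linearizable
one real-time candidate order over the 3 completed operations — the register replay rejects it
no escape via the 1 pending operation (C): every completion choice fails
e.g. A, B, D (pending dropped): illegal at step 3, since D load() → 99 cannot apply there

not linearizable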